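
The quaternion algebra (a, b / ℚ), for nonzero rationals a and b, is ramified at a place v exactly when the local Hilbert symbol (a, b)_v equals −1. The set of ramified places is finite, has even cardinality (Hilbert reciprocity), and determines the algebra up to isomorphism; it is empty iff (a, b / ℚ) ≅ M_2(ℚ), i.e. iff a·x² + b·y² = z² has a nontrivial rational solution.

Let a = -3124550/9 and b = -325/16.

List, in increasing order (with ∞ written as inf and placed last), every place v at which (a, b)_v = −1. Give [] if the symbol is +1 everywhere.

Mod squares: a ≡ -124982, b ≡ -13. Check v ∈ {∞, 2, 3, 5, 11, 13, 19, 23}.
v=∞: -124982 < 0 and -13 < 0  ⇒  (a,b)_∞ = -1.
v=23: a=23^1·(≡14), b=23^0·(≡7) mod 23; (14|23)=-1, (7|23)=-1; (−1)^{1·0·11}·(-1)^0·(-1)^1 = -1.
v=19: a=19^1·(≡10), b=19^0·(≡7) mod 19; (10|19)=-1, (7|19)=+1; (−1)^{1·0·9}·(-1)^0·(+1)^1 = +1.
v=2: v_2(a)=1, v_2(b)=-4; units ≡ 5, 3 (mod 8); ε·ε+αω+βω = 0·1+1·1+-4·1 ≡ 1  ⇒  (a,b)_2 = -1.
v=5: a=5^2·(≡2), b=5^2·(≡2) mod 5; (2|5)=-1, (2|5)=-1; (−1)^{2·2·2}·(-1)^2·(-1)^2 = +1.
v=3: a=3^-2·(≡1), b=3^0·(≡2) mod 3; (1|3)=+1, (2|3)=-1; (−1)^{-2·0·1}·(+1)^0·(-1)^-2 = +1.
v=11: a=11^1·(≡4), b=11^0·(≡1) mod 11; (4|11)=+1, (1|11)=+1; (−1)^{1·0·5}·(+1)^0·(+1)^1 = +1.
v=13: a=13^1·(≡8), b=13^1·(≡9) mod 13; (8|13)=-1, (9|13)=+1; (−1)^{1·1·6}·(-1)^1·(+1)^1 = -1.
Ram(-124982, -13) = {2, 13, 23, ∞}; no ℚ_2-point on the conic.

[2, 13, 23, inf]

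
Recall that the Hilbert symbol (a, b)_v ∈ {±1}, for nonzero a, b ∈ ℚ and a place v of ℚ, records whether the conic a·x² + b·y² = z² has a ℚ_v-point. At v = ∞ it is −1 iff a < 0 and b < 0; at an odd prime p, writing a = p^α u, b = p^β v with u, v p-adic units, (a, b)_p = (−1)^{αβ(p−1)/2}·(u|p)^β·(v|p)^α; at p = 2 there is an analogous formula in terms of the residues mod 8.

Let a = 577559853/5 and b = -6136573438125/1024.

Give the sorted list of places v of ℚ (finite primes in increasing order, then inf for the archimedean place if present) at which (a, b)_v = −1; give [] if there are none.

Mod squares: a ≡ 1110265, b ≡ -3774901. Check v ∈ {∞, 2, 3, 5, 13, 17, 19, 29, 31}.
v=13: a=13^1·(≡5), b=13^1·(≡3) mod 13; (5|13)=-1, (3|13)=+1; (−1)^{1·1·6}·(-1)^1·(+1)^1 = -1.
v=∞: 1110265 > 0 and -3774901 < 0  ⇒  (a,b)_∞ = +1.
v=31: a=31^1·(≡5), b=31^1·(≡14) mod 31; (5|31)=+1, (14|31)=+1; (−1)^{1·1·15}·(+1)^1·(+1)^1 = -1.
v=29: a=29^1·(≡4), b=29^1·(≡11) mod 29; (4|29)=+1, (11|29)=-1; (−1)^{1·1·14}·(+1)^1·(-1)^1 = -1.
v=19: a=19^1·(≡3), b=19^1·(≡11) mod 19; (3|19)=-1, (11|19)=+1; (−1)^{1·1·9}·(-1)^1·(+1)^1 = +1.
v=3: a=3^2·(≡1), b=3^2·(≡2) mod 3; (1|3)=+1, (2|3)=-1; (−1)^{2·2·1}·(+1)^2·(-1)^2 = +1.
v=17: a=17^2·(≡5), b=17^3·(≡8) mod 17; (5|17)=-1, (8|17)=+1; (−1)^{2·3·8}·(-1)^3·(+1)^2 = -1.
v=5: a=5^-1·(≡3), b=5^4·(≡1) mod 5; (3|5)=-1, (1|5)=+1; (−1)^{-1·4·2}·(-1)^4·(+1)^-1 = +1.
v=2: v_2(a)=0, v_2(b)=-10; units ≡ 1, 3 (mod 8); ε·ε+αω+βω = 0·1+0·1+-10·0 ≡ 0  ⇒  (a,b)_2 = +1.
(1110265, -3774901 / ℚ) ramifies at {13, 17, 29, 31}: a division algebra.

[13, 17, 29, 31]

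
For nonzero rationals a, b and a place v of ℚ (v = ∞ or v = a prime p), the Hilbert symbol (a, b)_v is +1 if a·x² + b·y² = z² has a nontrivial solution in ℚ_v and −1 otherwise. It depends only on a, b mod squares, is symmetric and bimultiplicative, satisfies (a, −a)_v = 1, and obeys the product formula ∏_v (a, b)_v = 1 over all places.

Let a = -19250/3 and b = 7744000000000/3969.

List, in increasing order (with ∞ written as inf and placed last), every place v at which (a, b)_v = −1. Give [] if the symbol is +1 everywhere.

[7, 11]

Mod squares: a ≡ -2310, b ≡ 10. Check v ∈ {∞, 2, 3, 5, 7, 11}.
v=3: a=3^-1·(≡1), b=3^-4·(≡1) mod 3; (1|3)=+1, (1|3)=+1; (−1)^{-1·-4·1}·(+1)^-4·(+1)^-1 = +1.
v=11: a=11^1·(≡7), b=11^2·(≡10) mod 11; (7|11)=-1, (10|11)=-1; (−1)^{1·2·5}·(-1)^2·(-1)^1 = -1.
v=7: a=7^1·(≡5), b=7^-2·(≡3) mod 7; (5|7)=-1, (3|7)=-1; (−1)^{1·-2·3}·(-1)^-2·(-1)^1 = -1.
v=2: v_2(a)=1, v_2(b)=15; units ≡ 5, 5 (mod 8); ε·ε+αω+βω = 0·0+1·1+15·1 ≡ 0  ⇒  (a,b)_2 = +1.
v=∞: -2310 < 0 and 10 > 0  ⇒  (a,b)_∞ = +1.
v=5: a=5^3·(≡2), b=5^9·(≡2) mod 5; (2|5)=-1, (2|5)=-1; (−1)^{3·9·2}·(-1)^9·(-1)^3 = +1.
(-2310, 10 / ℚ) ramifies at {7, 11}: a division algebra.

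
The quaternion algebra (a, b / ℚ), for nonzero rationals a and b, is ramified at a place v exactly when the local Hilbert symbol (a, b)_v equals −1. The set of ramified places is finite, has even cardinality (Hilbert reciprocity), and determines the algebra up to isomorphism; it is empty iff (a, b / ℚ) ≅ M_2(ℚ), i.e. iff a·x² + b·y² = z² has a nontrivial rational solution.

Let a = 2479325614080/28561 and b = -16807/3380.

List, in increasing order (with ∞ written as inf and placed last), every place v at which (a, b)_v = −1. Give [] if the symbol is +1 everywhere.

Mod squares: a ≡ 105, b ≡ -35. Check v ∈ {∞, 2, 3, 5, 7, 13}.
v=5: a=5^1·(≡1), b=5^-1·(≡3) mod 5; (1|5)=+1, (3|5)=-1; (−1)^{1·-1·2}·(+1)^-1·(-1)^1 = -1.
v=3: a=3^1·(≡2), b=3^0·(≡1) mod 3; (2|3)=-1, (1|3)=+1; (−1)^{1·0·1}·(-1)^0·(+1)^1 = +1.
v=7: a=7^9·(≡1), b=7^5·(≡1) mod 7; (1|7)=+1, (1|7)=+1; (−1)^{9·5·3}·(+1)^5·(+1)^9 = -1.
v=∞: 105 > 0 and -35 < 0  ⇒  (a,b)_∞ = +1.
v=2: v_2(a)=12, v_2(b)=-2; units ≡ 1, 5 (mod 8); ε·ε+αω+βω = 0·0+12·1+-2·0 ≡ 0  ⇒  (a,b)_2 = +1.
v=13: a=13^-4·(≡3), b=13^-2·(≡4) mod 13; (3|13)=+1, (4|13)=+1; (−1)^{-4·-2·6}·(+1)^-2·(+1)^-4 = +1.
Ram(105, -35) = {5, 7}; no ℚ_5-point on the conic.

[5, 7]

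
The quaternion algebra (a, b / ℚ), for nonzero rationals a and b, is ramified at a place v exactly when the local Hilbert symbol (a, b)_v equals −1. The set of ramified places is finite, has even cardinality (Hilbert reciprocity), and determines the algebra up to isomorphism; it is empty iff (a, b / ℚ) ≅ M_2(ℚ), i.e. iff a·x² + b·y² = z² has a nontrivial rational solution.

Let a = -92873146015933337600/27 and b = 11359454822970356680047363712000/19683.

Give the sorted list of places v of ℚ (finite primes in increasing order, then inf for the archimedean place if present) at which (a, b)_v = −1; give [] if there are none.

[3, 5, 13, 19, 23, 31]

Mod squares: a ≡ -646323, b ≡ 139035. Check v ∈ {∞, 2, 3, 5, 7, 13, 17, 19, 23, 29, 31}.
v=17: a=17^1·(≡6), b=17^2·(≡15) mod 17; (6|17)=-1, (15|17)=+1; (−1)^{1·2·8}·(-1)^2·(+1)^1 = +1.
v=23: a=23^3·(≡7), b=23^5·(≡17) mod 23; (7|23)=-1, (17|23)=-1; (−1)^{3·5·11}·(-1)^5·(-1)^3 = -1.
v=31: a=31^2·(≡29), b=31^3·(≡13) mod 31; (29|31)=-1, (13|31)=-1; (−1)^{2·3·15}·(-1)^3·(-1)^2 = -1.
v=3: a=3^-3·(≡1), b=3^-9·(≡1) mod 3; (1|3)=+1, (1|3)=+1; (−1)^{-3·-9·1}·(+1)^-9·(+1)^-3 = -1.
v=7: a=7^2·(≡1), b=7^4·(≡1) mod 7; (1|7)=+1, (1|7)=+1; (−1)^{2·4·3}·(+1)^4·(+1)^2 = +1.
v=29: a=29^1·(≡18), b=29^2·(≡25) mod 29; (18|29)=-1, (25|29)=+1; (−1)^{1·2·14}·(-1)^2·(+1)^1 = +1.
v=∞: -646323 < 0 and 139035 > 0  ⇒  (a,b)_∞ = +1.
v=5: a=5^2·(≡3), b=5^3·(≡2) mod 5; (3|5)=-1, (2|5)=-1; (−1)^{2·3·2}·(-1)^3·(-1)^2 = -1.
v=13: a=13^2·(≡5), b=13^3·(≡1) mod 13; (5|13)=-1, (1|13)=+1; (−1)^{2·3·6}·(-1)^3·(+1)^2 = -1.
v=19: a=19^1·(≡18), b=19^2·(≡10) mod 19; (18|19)=-1, (10|19)=-1; (−1)^{1·2·9}·(-1)^2·(-1)^1 = -1.
v=2: v_2(a)=12, v_2(b)=10; units ≡ 5, 3 (mod 8); ε·ε+αω+βω = 0·1+12·1+10·1 ≡ 0  ⇒  (a,b)_2 = +1.
(-646323, 139035 / ℚ) ramifies at {3, 5, 13, 19, 23, 31}: a division algebra.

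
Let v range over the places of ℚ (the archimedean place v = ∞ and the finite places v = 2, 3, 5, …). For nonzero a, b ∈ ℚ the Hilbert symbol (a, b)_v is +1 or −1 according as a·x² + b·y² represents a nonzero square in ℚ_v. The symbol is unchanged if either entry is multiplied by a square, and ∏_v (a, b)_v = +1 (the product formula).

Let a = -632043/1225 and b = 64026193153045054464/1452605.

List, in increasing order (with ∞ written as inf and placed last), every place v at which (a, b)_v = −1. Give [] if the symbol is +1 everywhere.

Mod squares: a ≡ -3, b ≡ 310245. Check v ∈ {∞, 2, 3, 5, 7, 11, 13, 17, 37, 43}.
v=13: a=13^0·(≡10), b=13^1·(≡3) mod 13; (10|13)=+1, (3|13)=+1; (−1)^{0·1·6}·(+1)^1·(+1)^0 = +1.
v=2: v_2(a)=0, v_2(b)=10; units ≡ 5, 5 (mod 8); ε·ε+αω+βω = 0·0+0·1+10·1 ≡ 0  ⇒  (a,b)_2 = +1.
v=17: a=17^2·(≡6), b=17^2·(≡14) mod 17; (6|17)=-1, (14|17)=-1; (−1)^{2·2·8}·(-1)^2·(-1)^2 = +1.
v=11: a=11^0·(≡7), b=11^-2·(≡4) mod 11; (7|11)=-1, (4|11)=+1; (−1)^{0·-2·5}·(-1)^-2·(+1)^0 = +1.
v=∞: -3 < 0 and 310245 > 0  ⇒  (a,b)_∞ = +1.
v=3: a=3^7·(≡2), b=3^21·(≡2) mod 3; (2|3)=-1, (2|3)=-1; (−1)^{7·21·1}·(-1)^21·(-1)^7 = -1.
v=7: a=7^-2·(≡2), b=7^-4·(≡5) mod 7; (2|7)=+1, (5|7)=-1; (−1)^{-2·-4·3}·(+1)^-4·(-1)^-2 = +1.
v=5: a=5^-2·(≡3), b=5^-1·(≡4) mod 5; (3|5)=-1, (4|5)=+1; (−1)^{-2·-1·2}·(-1)^-1·(+1)^-2 = -1.
v=37: a=37^0·(≡7), b=37^1·(≡2) mod 37; (7|37)=+1, (2|37)=-1; (−1)^{0·1·18}·(+1)^1·(-1)^0 = +1.
v=43: a=43^0·(≡15), b=43^1·(≡12) mod 43; (15|43)=+1, (12|43)=-1; (−1)^{0·1·21}·(+1)^1·(-1)^0 = +1.
|Ram(-3, 310245)| = 2, even; anisotropic at {3, 5}.

[3, 5]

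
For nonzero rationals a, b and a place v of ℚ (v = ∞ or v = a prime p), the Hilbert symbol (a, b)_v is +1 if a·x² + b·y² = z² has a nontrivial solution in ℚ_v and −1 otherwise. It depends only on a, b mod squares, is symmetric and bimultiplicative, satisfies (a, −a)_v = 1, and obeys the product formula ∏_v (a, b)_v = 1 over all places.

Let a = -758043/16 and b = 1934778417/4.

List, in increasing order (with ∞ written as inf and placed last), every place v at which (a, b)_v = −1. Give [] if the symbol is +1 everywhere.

[13, 19]

(a, b) ≡ (-84227, 33) mod (ℚ^×)²; places V = {2, 3, 11, 13, 19, 31, ∞}.
(a,b)_31: α=1, u≡12; β=2, v≡16 (mod 31); (12|31)=-1, (16|31)=+1; sign (−1)^0·-1^2·+1^1 = +1.
(a,b)_19: α=1, u≡18; β=2, v≡18 (mod 19); (18|19)=-1, (18|19)=-1; sign (−1)^0·-1^2·-1^1 = -1.
(a,b)_∞: sgn(-84227)=−, sgn(33)=+, so +1.
(a,b)_3: α=2, u≡1; β=1, v≡2 (mod 3); (1|3)=+1, (2|3)=-1; sign (−1)^0·+1^1·-1^2 = +1.
(a,b)_2: α=-4, β=-2; u≡5, v≡1 (mod 8); ε(u)ε(v)=0·0, αω(v)=-4·0, βω(u)=-2·1; sum ≡ 0  ⇒  +1.
(a,b)_11: α=1, u≡7; β=1, v≡9 (mod 11); (7|11)=-1, (9|11)=+1; sign (−1)^1·-1^1·+1^1 = +1.
(a,b)_13: α=1, u≡11; β=2, v≡2 (mod 13); (11|13)=-1, (2|13)=-1; sign (−1)^0·-1^2·-1^1 = -1.
Ram(-84227, 33) = {13, 19}; no ℚ_13-point on the conic.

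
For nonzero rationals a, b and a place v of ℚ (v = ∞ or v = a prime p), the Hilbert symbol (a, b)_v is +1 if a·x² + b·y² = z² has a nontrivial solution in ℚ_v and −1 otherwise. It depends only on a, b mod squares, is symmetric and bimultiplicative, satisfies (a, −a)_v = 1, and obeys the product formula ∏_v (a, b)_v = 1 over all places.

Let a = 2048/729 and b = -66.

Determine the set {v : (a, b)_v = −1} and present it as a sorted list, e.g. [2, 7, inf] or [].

[3, 11]

(a, b) ≡ (2, -66) mod (ℚ^×)²; places V = {2, 3, 11, ∞}.
(a,b)_2: α=11, β=1; u≡1, v≡7 (mod 8); ε(u)ε(v)=0·1, αω(v)=11·0, βω(u)=1·0; sum ≡ 0  ⇒  +1.
(a,b)_∞: sgn(2)=+, sgn(-66)=−, so +1.
(a,b)_3: α=-6, u≡2; β=1, v≡2 (mod 3); (2|3)=-1, (2|3)=-1; sign (−1)^0·-1^1·-1^-6 = -1.
(a,b)_11: α=0, u≡8; β=1, v≡5 (mod 11); (8|11)=-1, (5|11)=+1; sign (−1)^0·-1^1·+1^0 = -1.
(2, -66 / ℚ) ramifies at {3, 11}: a division algebra.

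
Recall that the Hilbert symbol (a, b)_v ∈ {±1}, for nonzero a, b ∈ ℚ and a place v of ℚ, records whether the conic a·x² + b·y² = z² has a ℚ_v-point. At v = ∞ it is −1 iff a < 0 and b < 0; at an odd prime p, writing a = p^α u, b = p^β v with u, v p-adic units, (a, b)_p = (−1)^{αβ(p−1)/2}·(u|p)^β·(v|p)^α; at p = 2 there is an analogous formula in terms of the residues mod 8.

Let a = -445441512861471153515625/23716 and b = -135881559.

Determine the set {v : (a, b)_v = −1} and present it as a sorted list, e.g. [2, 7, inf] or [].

Mod squares: a ≡ -7473, b ≡ -15097951. Check v ∈ {∞, 2, 3, 5, 7, 11, 19, 29, 47, 53}.
v=19: a=19^2·(≡8), b=19^1·(≡15) mod 19; (8|19)=-1, (15|19)=-1; (−1)^{2·1·9}·(-1)^1·(-1)^2 = -1.
v=5: a=5^8·(≡2), b=5^0·(≡1) mod 5; (2|5)=-1, (1|5)=+1; (−1)^{8·0·2}·(-1)^0·(+1)^8 = +1.
v=7: a=7^-2·(≡3), b=7^0·(≡5) mod 7; (3|7)=-1, (5|7)=-1; (−1)^{-2·0·3}·(-1)^0·(-1)^-2 = +1.
v=2: v_2(a)=-2, v_2(b)=0; units ≡ 7, 1 (mod 8); ε·ε+αω+βω = 1·0+-2·0+0·0 ≡ 0  ⇒  (a,b)_2 = +1.
v=53: a=53^3·(≡14), b=53^1·(≡19) mod 53; (14|53)=-1, (19|53)=-1; (−1)^{3·1·26}·(-1)^1·(-1)^3 = +1.
v=11: a=11^-2·(≡8), b=11^1·(≡10) mod 11; (8|11)=-1, (10|11)=-1; (−1)^{-2·1·5}·(-1)^1·(-1)^-2 = -1.
v=29: a=29^2·(≡13), b=29^1·(≡17) mod 29; (13|29)=+1, (17|29)=-1; (−1)^{2·1·14}·(+1)^1·(-1)^2 = +1.
v=∞: -7473 < 0 and -15097951 < 0  ⇒  (a,b)_∞ = -1.
v=47: a=47^3·(≡41), b=47^1·(≡14) mod 47; (41|47)=-1, (14|47)=+1; (−1)^{3·1·23}·(-1)^1·(+1)^3 = +1.
v=3: a=3^5·(≡2), b=3^2·(≡2) mod 3; (2|3)=-1, (2|3)=-1; (−1)^{5·2·1}·(-1)^2·(-1)^5 = -1.
|Ram(-7473, -15097951)| = 4, even; anisotropic at {3, 11, 19, ∞}.

[3, 11, 19, inf]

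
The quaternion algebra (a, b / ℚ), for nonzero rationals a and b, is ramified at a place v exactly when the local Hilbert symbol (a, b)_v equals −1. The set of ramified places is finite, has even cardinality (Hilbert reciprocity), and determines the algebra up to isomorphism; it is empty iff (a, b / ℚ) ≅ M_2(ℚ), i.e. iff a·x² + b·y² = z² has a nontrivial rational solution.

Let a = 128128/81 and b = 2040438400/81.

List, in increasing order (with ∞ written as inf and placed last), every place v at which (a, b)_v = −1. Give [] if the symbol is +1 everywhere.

[2, 13]

Mod squares: a ≡ 2002, b ≡ 154. Check v ∈ {∞, 2, 3, 5, 7, 11, 13}.
v=7: a=7^1·(≡5), b=7^3·(≡1) mod 7; (5|7)=-1, (1|7)=+1; (−1)^{1·3·3}·(-1)^3·(+1)^1 = +1.
v=11: a=11^1·(≡8), b=11^1·(≡9) mod 11; (8|11)=-1, (9|11)=+1; (−1)^{1·1·5}·(-1)^1·(+1)^1 = +1.
v=13: a=13^1·(≡5), b=13^2·(≡2) mod 13; (5|13)=-1, (2|13)=-1; (−1)^{1·2·6}·(-1)^2·(-1)^1 = -1.
v=∞: 2002 > 0 and 154 > 0  ⇒  (a,b)_∞ = +1.
v=2: v_2(a)=7, v_2(b)=7; units ≡ 1, 5 (mod 8); ε·ε+αω+βω = 0·0+7·1+7·0 ≡ 1  ⇒  (a,b)_2 = -1.
v=3: a=3^-4·(≡1), b=3^-4·(≡1) mod 3; (1|3)=+1, (1|3)=+1; (−1)^{-4·-4·1}·(+1)^-4·(+1)^-4 = +1.
v=5: a=5^0·(≡3), b=5^2·(≡1) mod 5; (3|5)=-1, (1|5)=+1; (−1)^{0·2·2}·(-1)^2·(+1)^0 = +1.
Ram(2002, 154) = {2, 13}; no ℚ_2-point on the conic.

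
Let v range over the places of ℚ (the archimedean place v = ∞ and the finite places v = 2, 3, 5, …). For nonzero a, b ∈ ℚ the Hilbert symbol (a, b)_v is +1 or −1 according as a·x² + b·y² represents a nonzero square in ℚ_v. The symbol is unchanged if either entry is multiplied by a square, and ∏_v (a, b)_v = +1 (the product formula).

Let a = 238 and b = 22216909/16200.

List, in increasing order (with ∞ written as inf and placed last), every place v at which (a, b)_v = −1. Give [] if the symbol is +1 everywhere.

(a, b) ≡ (238, 262922) mod (ℚ^×)²; places V = {2, 3, 5, 7, 11, 13, 17, 19, 37, ∞}.
(a,b)_7: α=1, u≡6; β=0, v≡4 (mod 7); (6|7)=-1, (4|7)=+1; sign (−1)^0·-1^0·+1^1 = +1.
(a,b)_37: α=0, u≡16; β=1, v≡15 (mod 37); (16|37)=+1, (15|37)=-1; sign (−1)^0·+1^1·-1^0 = +1.
(a,b)_∞: sgn(238)=+, sgn(262922)=+, so +1.
(a,b)_3: α=0, u≡1; β=-4, v≡2 (mod 3); (1|3)=+1, (2|3)=-1; sign (−1)^0·+1^-4·-1^0 = +1.
(a,b)_19: α=0, u≡10; β=1, v≡9 (mod 19); (10|19)=-1, (9|19)=+1; sign (−1)^0·-1^1·+1^0 = -1.
(a,b)_13: α=0, u≡4; β=2, v≡9 (mod 13); (4|13)=+1, (9|13)=+1; sign (−1)^0·+1^2·+1^0 = +1.
(a,b)_11: α=0, u≡7; β=1, v≡8 (mod 11); (7|11)=-1, (8|11)=-1; sign (−1)^0·-1^1·-1^0 = -1.
(a,b)_5: α=0, u≡3; β=-2, v≡3 (mod 5); (3|5)=-1, (3|5)=-1; sign (−1)^0·-1^-2·-1^0 = +1.
(a,b)_2: α=1, β=-3; u≡7, v≡5 (mod 8); ε(u)ε(v)=1·0, αω(v)=1·1, βω(u)=-3·0; sum ≡ 1  ⇒  -1.
(a,b)_17: α=1, u≡14; β=1, v≡15 (mod 17); (14|17)=-1, (15|17)=+1; sign (−1)^0·-1^1·+1^1 = -1.
Ram(238, 262922) = {2, 11, 17, 19}; no ℚ_2-point on the conic.

[2, 11, 17, 19]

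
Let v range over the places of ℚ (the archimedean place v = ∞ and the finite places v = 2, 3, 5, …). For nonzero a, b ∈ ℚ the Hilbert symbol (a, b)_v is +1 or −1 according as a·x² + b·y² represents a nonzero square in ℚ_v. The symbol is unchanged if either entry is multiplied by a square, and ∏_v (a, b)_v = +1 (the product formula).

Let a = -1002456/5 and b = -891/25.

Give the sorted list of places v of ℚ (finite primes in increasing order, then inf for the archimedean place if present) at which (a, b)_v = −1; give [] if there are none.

Mod squares: a ≡ -15470, b ≡ -11. Check v ∈ {∞, 2, 3, 5, 7, 11, 13, 17}.
v=5: a=5^-1·(≡4), b=5^-2·(≡4) mod 5; (4|5)=+1, (4|5)=+1; (−1)^{-1·-2·2}·(+1)^-2·(+1)^-1 = +1.
v=11: a=11^0·(≡8), b=11^1·(≡6) mod 11; (8|11)=-1, (6|11)=-1; (−1)^{0·1·5}·(-1)^1·(-1)^0 = -1.
v=2: v_2(a)=3, v_2(b)=0; units ≡ 1, 5 (mod 8); ε·ε+αω+βω = 0·0+3·1+0·0 ≡ 1  ⇒  (a,b)_2 = -1.
v=13: a=13^1·(≡6), b=13^0·(≡7) mod 13; (6|13)=-1, (7|13)=-1; (−1)^{1·0·6}·(-1)^0·(-1)^1 = -1.
v=∞: -15470 < 0 and -11 < 0  ⇒  (a,b)_∞ = -1.
v=17: a=17^1·(≡1), b=17^0·(≡14) mod 17; (1|17)=+1, (14|17)=-1; (−1)^{1·0·8}·(+1)^0·(-1)^1 = -1.
v=7: a=7^1·(≡1), b=7^0·(≡3) mod 7; (1|7)=+1, (3|7)=-1; (−1)^{1·0·3}·(+1)^0·(-1)^1 = -1.
v=3: a=3^4·(≡1), b=3^4·(≡1) mod 3; (1|3)=+1, (1|3)=+1; (−1)^{4·4·1}·(+1)^4·(+1)^4 = +1.
(-15470, -11 / ℚ) ramifies at {2, 7, 11, 13, 17, ∞}: a division algebra.

[2, 7, 11, 13, 17, inf]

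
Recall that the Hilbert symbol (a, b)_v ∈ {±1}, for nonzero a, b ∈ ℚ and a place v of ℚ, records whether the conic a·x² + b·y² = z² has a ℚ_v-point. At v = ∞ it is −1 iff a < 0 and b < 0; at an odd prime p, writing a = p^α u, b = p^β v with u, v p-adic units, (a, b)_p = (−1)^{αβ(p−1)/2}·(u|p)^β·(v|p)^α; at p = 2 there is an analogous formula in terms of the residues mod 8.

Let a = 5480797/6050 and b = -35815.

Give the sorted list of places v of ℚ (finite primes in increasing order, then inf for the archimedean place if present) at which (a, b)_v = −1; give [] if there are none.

Mod squares: a ≡ 266, b ≡ -35815. Check v ∈ {∞, 2, 5, 7, 11, 13, 19, 29}.
v=11: a=11^-2·(≡6), b=11^0·(≡1) mod 11; (6|11)=-1, (1|11)=+1; (−1)^{-2·0·5}·(-1)^0·(+1)^-2 = +1.
v=29: a=29^2·(≡6), b=29^1·(≡12) mod 29; (6|29)=+1, (12|29)=-1; (−1)^{2·1·14}·(+1)^1·(-1)^2 = +1.
v=13: a=13^0·(≡2), b=13^1·(≡1) mod 13; (2|13)=-1, (1|13)=+1; (−1)^{0·1·6}·(-1)^1·(+1)^0 = -1.
v=∞: 266 > 0 and -35815 < 0  ⇒  (a,b)_∞ = +1.
v=2: v_2(a)=-1, v_2(b)=0; units ≡ 5, 1 (mod 8); ε·ε+αω+βω = 0·0+-1·0+0·1 ≡ 0  ⇒  (a,b)_2 = +1.
v=7: a=7^3·(≡6), b=7^0·(≡4) mod 7; (6|7)=-1, (4|7)=+1; (−1)^{3·0·3}·(-1)^0·(+1)^3 = +1.
v=19: a=19^1·(≡3), b=19^1·(≡15) mod 19; (3|19)=-1, (15|19)=-1; (−1)^{1·1·9}·(-1)^1·(-1)^1 = -1.
v=5: a=5^-2·(≡1), b=5^1·(≡2) mod 5; (1|5)=+1, (2|5)=-1; (−1)^{-2·1·2}·(+1)^1·(-1)^-2 = +1.
(266, -35815 / ℚ) ramifies at {13, 19}: a division algebra.

[13, 19]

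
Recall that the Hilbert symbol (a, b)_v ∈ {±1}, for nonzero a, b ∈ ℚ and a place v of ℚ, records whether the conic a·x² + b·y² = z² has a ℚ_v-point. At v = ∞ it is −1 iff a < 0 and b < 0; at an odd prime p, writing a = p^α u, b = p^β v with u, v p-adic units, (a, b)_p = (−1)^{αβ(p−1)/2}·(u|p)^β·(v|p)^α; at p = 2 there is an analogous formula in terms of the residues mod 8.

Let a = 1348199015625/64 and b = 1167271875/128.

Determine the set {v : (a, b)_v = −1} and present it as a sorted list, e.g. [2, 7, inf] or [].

(a, b) ≡ (33, 70) mod (ℚ^×)²; places V = {2, 3, 5, 7, 11, ∞}.
(a,b)_3: α=3, u≡2; β=2, v≡1 (mod 3); (2|3)=-1, (1|3)=+1; sign (−1)^0·-1^2·+1^3 = +1.
(a,b)_11: α=3, u≡1; β=2, v≡1 (mod 11); (1|11)=+1, (1|11)=+1; sign (−1)^0·+1^2·+1^3 = +1.
(a,b)_5: α=6, u≡3; β=5, v≡4 (mod 5); (3|5)=-1, (4|5)=+1; sign (−1)^0·-1^5·+1^6 = -1.
(a,b)_∞: sgn(33)=+, sgn(70)=+, so +1.
(a,b)_2: α=-6, β=-7; u≡1, v≡3 (mod 8); ε(u)ε(v)=0·1, αω(v)=-6·1, βω(u)=-7·0; sum ≡ 0  ⇒  +1.
(a,b)_7: α=4, u≡6; β=3, v≡6 (mod 7); (6|7)=-1, (6|7)=-1; sign (−1)^0·-1^3·-1^4 = -1.
Ram(33, 70) = {5, 7}; no ℚ_5-point on the conic.

[5, 7]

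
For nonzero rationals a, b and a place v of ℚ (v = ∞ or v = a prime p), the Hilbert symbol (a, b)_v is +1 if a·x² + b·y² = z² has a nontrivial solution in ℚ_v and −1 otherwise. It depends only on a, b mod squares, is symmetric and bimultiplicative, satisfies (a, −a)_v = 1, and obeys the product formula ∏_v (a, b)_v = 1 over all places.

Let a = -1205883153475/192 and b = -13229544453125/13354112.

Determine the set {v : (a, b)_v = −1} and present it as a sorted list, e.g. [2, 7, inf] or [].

(a, b) ≡ (-273, -10) mod (ℚ^×)²; places V = {2, 3, 5, 7, 11, 13, 17, 19, 23, ∞}.
(a,b)_2: α=-6, β=-7; u≡7, v≡3 (mod 8); ε(u)ε(v)=1·1, αω(v)=-6·1, βω(u)=-7·0; sum ≡ 1  ⇒  -1.
(a,b)_5: α=2, u≡3; β=7, v≡3 (mod 5); (3|5)=-1, (3|5)=-1; sign (−1)^0·-1^7·-1^2 = -1.
(a,b)_13: α=3, u≡5; β=4, v≡1 (mod 13); (5|13)=-1, (1|13)=+1; sign (−1)^0·-1^4·+1^3 = +1.
(a,b)_∞: sgn(-273)=−, sgn(-10)=−, so -1.
(a,b)_19: α=0, u≡15; β=-2, v≡7 (mod 19); (15|19)=-1, (7|19)=+1; sign (−1)^0·-1^-2·+1^0 = +1.
(a,b)_11: α=2, u≡8; β=2, v≡1 (mod 11); (8|11)=-1, (1|11)=+1; sign (−1)^0·-1^2·+1^2 = +1.
(a,b)_3: α=-1, u≡2; β=0, v≡2 (mod 3); (2|3)=-1, (2|3)=-1; sign (−1)^0·-1^0·-1^-1 = -1.
(a,b)_23: α=2, u≡13; β=0, v≡8 (mod 23); (13|23)=+1, (8|23)=+1; sign (−1)^0·+1^0·+1^2 = +1.
(a,b)_7: α=3, u≡6; β=2, v≡2 (mod 7); (6|7)=-1, (2|7)=+1; sign (−1)^0·-1^2·+1^3 = +1.
(a,b)_17: α=0, u≡15; β=-2, v≡3 (mod 17); (15|17)=+1, (3|17)=-1; sign (−1)^0·+1^-2·-1^0 = +1.
(-273, -10 / ℚ) ramifies at {2, 3, 5, ∞}: a division algebra.

[2, 3, 5, inf]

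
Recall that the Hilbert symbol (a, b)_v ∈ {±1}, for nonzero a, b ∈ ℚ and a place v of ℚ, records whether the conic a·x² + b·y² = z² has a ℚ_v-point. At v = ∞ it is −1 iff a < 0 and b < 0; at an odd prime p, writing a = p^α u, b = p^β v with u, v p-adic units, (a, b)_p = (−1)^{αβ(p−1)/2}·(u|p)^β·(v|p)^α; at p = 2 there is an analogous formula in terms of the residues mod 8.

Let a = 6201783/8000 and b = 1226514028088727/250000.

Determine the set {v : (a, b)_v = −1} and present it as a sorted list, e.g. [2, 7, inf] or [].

(a, b) ≡ (1435, 287) mod (ℚ^×)²; places V = {2, 3, 5, 7, 41, ∞}.
(a,b)_5: α=-3, u≡2; β=-6, v≡2 (mod 5); (2|5)=-1, (2|5)=-1; sign (−1)^0·-1^-6·-1^-3 = -1.
(a,b)_2: α=-6, β=-4; u≡3, v≡7 (mod 8); ε(u)ε(v)=1·1, αω(v)=-6·0, βω(u)=-4·1; sum ≡ 1  ⇒  -1.
(a,b)_3: α=2, u≡1; β=2, v≡2 (mod 3); (1|3)=+1, (2|3)=-1; sign (−1)^0·+1^2·-1^2 = +1.
(a,b)_7: α=5, u≡2; β=11, v≡6 (mod 7); (2|7)=+1, (6|7)=-1; sign (−1)^1·+1^11·-1^5 = +1.
(a,b)_∞: sgn(1435)=+, sgn(287)=+, so +1.
(a,b)_41: α=1, u≡11; β=3, v≡30 (mod 41); (11|41)=-1, (30|41)=-1; sign (−1)^0·-1^3·-1^1 = +1.
(1435, 287 / ℚ) ramifies at {2, 5}: a division algebra.

[2, 5]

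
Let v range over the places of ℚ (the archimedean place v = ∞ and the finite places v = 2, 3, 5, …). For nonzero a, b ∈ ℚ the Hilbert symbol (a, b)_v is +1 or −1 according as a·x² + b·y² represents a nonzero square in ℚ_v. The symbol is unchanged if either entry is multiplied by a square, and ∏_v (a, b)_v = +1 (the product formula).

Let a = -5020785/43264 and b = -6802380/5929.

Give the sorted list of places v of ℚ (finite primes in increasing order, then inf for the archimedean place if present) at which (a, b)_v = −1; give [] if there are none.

[5, 17, 19, inf]

Mod squares: a ≡ -1265, b ≡ -20995. Check v ∈ {∞, 2, 3, 5, 7, 11, 13, 17, 19, 23}.
v=11: a=11^1·(≡10), b=11^-2·(≡4) mod 11; (10|11)=-1, (4|11)=+1; (−1)^{1·-2·5}·(-1)^-2·(+1)^1 = +1.
v=7: a=7^2·(≡2), b=7^-2·(≡5) mod 7; (2|7)=+1, (5|7)=-1; (−1)^{2·-2·3}·(+1)^-2·(-1)^2 = +1.
v=∞: -1265 < 0 and -20995 < 0  ⇒  (a,b)_∞ = -1.
v=13: a=13^-2·(≡4), b=13^1·(≡3) mod 13; (4|13)=+1, (3|13)=+1; (−1)^{-2·1·6}·(+1)^1·(+1)^-2 = +1.
v=2: v_2(a)=-8, v_2(b)=2; units ≡ 7, 5 (mod 8); ε·ε+αω+βω = 1·0+-8·1+2·0 ≡ 0  ⇒  (a,b)_2 = +1.
v=23: a=23^1·(≡21), b=23^0·(≡3) mod 23; (21|23)=-1, (3|23)=+1; (−1)^{1·0·11}·(-1)^0·(+1)^1 = +1.
v=3: a=3^4·(≡1), b=3^4·(≡2) mod 3; (1|3)=+1, (2|3)=-1; (−1)^{4·4·1}·(+1)^4·(-1)^4 = +1.
v=19: a=19^0·(≡3), b=19^1·(≡16) mod 19; (3|19)=-1, (16|19)=+1; (−1)^{0·1·9}·(-1)^1·(+1)^0 = -1.
v=17: a=17^0·(≡5), b=17^1·(≡7) mod 17; (5|17)=-1, (7|17)=-1; (−1)^{0·1·8}·(-1)^1·(-1)^0 = -1.
v=5: a=5^1·(≡2), b=5^1·(≡1) mod 5; (2|5)=-1, (1|5)=+1; (−1)^{1·1·2}·(-1)^1·(+1)^1 = -1.
(-1265, -20995 / ℚ) ramifies at {5, 17, 19, ∞}: a division algebra.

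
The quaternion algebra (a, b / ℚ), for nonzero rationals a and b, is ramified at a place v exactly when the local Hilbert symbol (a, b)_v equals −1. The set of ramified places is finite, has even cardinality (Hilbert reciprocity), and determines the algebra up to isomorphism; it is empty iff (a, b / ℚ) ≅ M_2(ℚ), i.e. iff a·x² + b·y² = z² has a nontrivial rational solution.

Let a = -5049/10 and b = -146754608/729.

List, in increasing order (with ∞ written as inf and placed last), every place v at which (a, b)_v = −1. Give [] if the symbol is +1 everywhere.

[2, 5, 13, inf]

Mod squares: a ≡ -5610, b ≡ -1547. Check v ∈ {∞, 2, 3, 5, 7, 11, 13, 17}.
v=17: a=17^1·(≡6), b=17^1·(≡12) mod 17; (6|17)=-1, (12|17)=-1; (−1)^{1·1·8}·(-1)^1·(-1)^1 = +1.
v=5: a=5^-1·(≡3), b=5^0·(≡3) mod 5; (3|5)=-1, (3|5)=-1; (−1)^{-1·0·2}·(-1)^0·(-1)^-1 = -1.
v=∞: -5610 < 0 and -1547 < 0  ⇒  (a,b)_∞ = -1.
v=2: v_2(a)=-1, v_2(b)=4; units ≡ 3, 5 (mod 8); ε·ε+αω+βω = 1·0+-1·1+4·1 ≡ 1  ⇒  (a,b)_2 = -1.
v=11: a=11^1·(≡8), b=11^2·(≡4) mod 11; (8|11)=-1, (4|11)=+1; (−1)^{1·2·5}·(-1)^2·(+1)^1 = +1.
v=7: a=7^0·(≡4), b=7^3·(≡5) mod 7; (4|7)=+1, (5|7)=-1; (−1)^{0·3·3}·(+1)^3·(-1)^0 = +1.
v=3: a=3^3·(≡2), b=3^-6·(≡1) mod 3; (2|3)=-1, (1|3)=+1; (−1)^{3·-6·1}·(-1)^-6·(+1)^3 = +1.
v=13: a=13^0·(≡6), b=13^1·(≡7) mod 13; (6|13)=-1, (7|13)=-1; (−1)^{0·1·6}·(-1)^1·(-1)^0 = -1.
|Ram(-5610, -1547)| = 4, even; anisotropic at {2, 5, 13, ∞}.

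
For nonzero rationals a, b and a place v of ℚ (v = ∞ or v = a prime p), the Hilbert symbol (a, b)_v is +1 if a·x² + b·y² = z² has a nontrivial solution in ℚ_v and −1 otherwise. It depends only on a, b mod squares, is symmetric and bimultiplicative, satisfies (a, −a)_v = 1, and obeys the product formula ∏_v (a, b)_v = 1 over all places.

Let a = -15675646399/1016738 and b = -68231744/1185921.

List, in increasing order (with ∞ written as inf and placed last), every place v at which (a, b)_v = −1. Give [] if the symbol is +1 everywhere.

[7, inf]

Mod squares: a ≡ -45182, b ≡ -3689. Check v ∈ {∞, 2, 3, 7, 11, 17, 19, 23, 29, 31, 41}.
v=19: a=19^1·(≡11), b=19^0·(≡4) mod 19; (11|19)=+1, (4|19)=+1; (−1)^{1·0·9}·(+1)^0·(+1)^1 = +1.
v=3: a=3^0·(≡1), b=3^-4·(≡1) mod 3; (1|3)=+1, (1|3)=+1; (−1)^{0·-4·1}·(+1)^-4·(+1)^0 = +1.
v=17: a=17^2·(≡4), b=17^3·(≡1) mod 17; (4|17)=+1, (1|17)=+1; (−1)^{2·3·8}·(+1)^3·(+1)^2 = +1.
v=7: a=7^4·(≡5), b=7^1·(≡5) mod 7; (5|7)=-1, (5|7)=-1; (−1)^{4·1·3}·(-1)^1·(-1)^4 = -1.
v=31: a=31^-2·(≡1), b=31^1·(≡14) mod 31; (1|31)=+1, (14|31)=+1; (−1)^{-2·1·15}·(+1)^1·(+1)^-2 = +1.
v=29: a=29^1·(≡17), b=29^0·(≡16) mod 29; (17|29)=-1, (16|29)=+1; (−1)^{1·0·14}·(-1)^0·(+1)^1 = +1.
v=2: v_2(a)=-1, v_2(b)=6; units ≡ 1, 7 (mod 8); ε·ε+αω+βω = 0·1+-1·0+6·0 ≡ 0  ⇒  (a,b)_2 = +1.
v=41: a=41^1·(≡16), b=41^0·(≡9) mod 41; (16|41)=+1, (9|41)=+1; (−1)^{1·0·20}·(+1)^0·(+1)^1 = +1.
v=23: a=23^-2·(≡1), b=23^0·(≡21) mod 23; (1|23)=+1, (21|23)=-1; (−1)^{-2·0·11}·(+1)^0·(-1)^-2 = +1.
v=11: a=11^0·(≡2), b=11^-4·(≡6) mod 11; (2|11)=-1, (6|11)=-1; (−1)^{0·-4·5}·(-1)^-4·(-1)^0 = +1.
v=∞: -45182 < 0 and -3689 < 0  ⇒  (a,b)_∞ = -1.
(-45182, -3689 / ℚ) ramifies at {7, ∞}: a division algebra.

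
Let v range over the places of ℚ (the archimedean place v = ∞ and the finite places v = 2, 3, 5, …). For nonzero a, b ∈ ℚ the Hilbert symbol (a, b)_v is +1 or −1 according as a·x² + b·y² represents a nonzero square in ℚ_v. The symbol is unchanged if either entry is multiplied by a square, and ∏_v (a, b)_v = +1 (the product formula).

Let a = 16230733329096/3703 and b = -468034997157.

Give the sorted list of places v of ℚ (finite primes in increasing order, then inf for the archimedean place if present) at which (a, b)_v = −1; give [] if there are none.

(a, b) ≡ (5278, -852397) mod (ℚ^×)²; places V = {2, 3, 7, 11, 13, 17, 19, 23, 29, ∞}.
(a,b)_∞: sgn(5278)=+, sgn(-852397)=−, so +1.
(a,b)_17: α=0, u≡8; β=1, v≡16 (mod 17); (8|17)=+1, (16|17)=+1; sign (−1)^0·+1^1·+1^0 = +1.
(a,b)_11: α=2, u≡1; β=0, v≡9 (mod 11); (1|11)=+1, (9|11)=+1; sign (−1)^0·+1^0·+1^2 = +1.
(a,b)_23: α=-2, u≡19; β=0, v≡12 (mod 23); (19|23)=-1, (12|23)=+1; sign (−1)^0·-1^0·+1^-2 = +1.
(a,b)_13: α=3, u≡1; β=3, v≡10 (mod 13); (1|13)=+1, (10|13)=+1; sign (−1)^0·+1^3·+1^3 = +1.
(a,b)_19: α=2, u≡2; β=3, v≡15 (mod 19); (2|19)=-1, (15|19)=-1; sign (−1)^0·-1^3·-1^2 = -1.
(a,b)_2: α=3, β=0; u≡7, v≡3 (mod 8); ε(u)ε(v)=1·1, αω(v)=3·1, βω(u)=0·0; sum ≡ 0  ⇒  +1.
(a,b)_29: α=1, u≡26; β=1, v≡22 (mod 29); (26|29)=-1, (22|29)=+1; sign (−1)^0·-1^1·+1^1 = -1.
(a,b)_7: α=-1, u≡5; β=1, v≡1 (mod 7); (5|7)=-1, (1|7)=+1; sign (−1)^1·-1^1·+1^-1 = +1.
(a,b)_3: α=6, u≡1; β=2, v≡2 (mod 3); (1|3)=+1, (2|3)=-1; sign (−1)^0·+1^2·-1^6 = +1.
(5278, -852397 / ℚ) ramifies at {19, 29}: a division algebra.

[19, 29]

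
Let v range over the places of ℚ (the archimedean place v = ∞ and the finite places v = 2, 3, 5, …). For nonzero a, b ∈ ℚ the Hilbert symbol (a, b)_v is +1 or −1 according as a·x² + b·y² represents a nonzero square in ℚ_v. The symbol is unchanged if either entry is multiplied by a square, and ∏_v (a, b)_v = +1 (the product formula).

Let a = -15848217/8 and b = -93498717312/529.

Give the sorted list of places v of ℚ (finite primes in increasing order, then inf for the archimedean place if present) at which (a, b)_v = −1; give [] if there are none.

Mod squares: a ≡ -66, b ≡ -2. Check v ∈ {∞, 2, 3, 7, 11, 13, 23}.
v=2: v_2(a)=-3, v_2(b)=7; units ≡ 7, 7 (mod 8); ε·ε+αω+βω = 1·1+-3·0+7·0 ≡ 1  ⇒  (a,b)_2 = -1.
v=13: a=13^0·(≡12), b=13^2·(≡6) mod 13; (12|13)=+1, (6|13)=-1; (−1)^{0·2·6}·(+1)^2·(-1)^0 = +1.
v=23: a=23^0·(≡6), b=23^-2·(≡17) mod 23; (6|23)=+1, (17|23)=-1; (−1)^{0·-2·11}·(+1)^-2·(-1)^0 = +1.
v=7: a=7^2·(≡2), b=7^2·(≡6) mod 7; (2|7)=+1, (6|7)=-1; (−1)^{2·2·3}·(+1)^2·(-1)^2 = +1.
v=11: a=11^3·(≡9), b=11^2·(≡9) mod 11; (9|11)=+1, (9|11)=+1; (−1)^{3·2·5}·(+1)^2·(+1)^3 = +1.
v=3: a=3^5·(≡2), b=3^6·(≡1) mod 3; (2|3)=-1, (1|3)=+1; (−1)^{5·6·1}·(-1)^6·(+1)^5 = +1.
v=∞: -66 < 0 and -2 < 0  ⇒  (a,b)_∞ = -1.
Ram(-66, -2) = {2, ∞}; no ℚ_2-point on the conic.

[2, inf]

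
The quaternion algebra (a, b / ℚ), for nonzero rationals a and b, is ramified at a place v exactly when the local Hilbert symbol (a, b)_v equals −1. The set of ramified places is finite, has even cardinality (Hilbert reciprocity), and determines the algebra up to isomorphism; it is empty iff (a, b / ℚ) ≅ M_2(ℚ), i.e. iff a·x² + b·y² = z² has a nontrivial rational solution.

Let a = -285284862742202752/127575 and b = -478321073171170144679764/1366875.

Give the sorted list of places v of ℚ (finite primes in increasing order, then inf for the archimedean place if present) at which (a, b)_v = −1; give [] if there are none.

[3, inf]

(a, b) ≡ (-154, -1767) mod (ℚ^×)²; places V = {2, 3, 5, 7, 11, 13, 19, 31, ∞}.
(a,b)_3: α=-6, u≡2; β=-7, v≡2 (mod 3); (2|3)=-1, (2|3)=-1; sign (−1)^0·-1^-7·-1^-6 = -1.
(a,b)_19: α=2, u≡6; β=3, v≡2 (mod 19); (6|19)=+1, (2|19)=-1; sign (−1)^0·+1^3·-1^2 = +1.
(a,b)_∞: sgn(-154)=−, sgn(-1767)=−, so -1.
(a,b)_7: α=-1, u≡3; β=2, v≡2 (mod 7); (3|7)=-1, (2|7)=+1; sign (−1)^0·-1^2·+1^-1 = +1.
(a,b)_31: α=2, u≡8; β=3, v≡10 (mod 31); (8|31)=+1, (10|31)=+1; sign (−1)^0·+1^3·+1^2 = +1.
(a,b)_11: α=3, u≡8; β=4, v≡5 (mod 11); (8|11)=-1, (5|11)=+1; sign (−1)^0·-1^4·+1^3 = +1.
(a,b)_2: α=7, β=2; u≡3, v≡1 (mod 8); ε(u)ε(v)=1·0, αω(v)=7·0, βω(u)=2·1; sum ≡ 0  ⇒  +1.
(a,b)_5: α=-2, u≡1; β=-4, v≡3 (mod 5); (1|5)=+1, (3|5)=-1; sign (−1)^0·+1^-4·-1^-2 = +1.
(a,b)_13: α=6, u≡5; β=8, v≡1 (mod 13); (5|13)=-1, (1|13)=+1; sign (−1)^0·-1^8·+1^6 = +1.
(-154, -1767 / ℚ) ramifies at {3, ∞}: a division algebra.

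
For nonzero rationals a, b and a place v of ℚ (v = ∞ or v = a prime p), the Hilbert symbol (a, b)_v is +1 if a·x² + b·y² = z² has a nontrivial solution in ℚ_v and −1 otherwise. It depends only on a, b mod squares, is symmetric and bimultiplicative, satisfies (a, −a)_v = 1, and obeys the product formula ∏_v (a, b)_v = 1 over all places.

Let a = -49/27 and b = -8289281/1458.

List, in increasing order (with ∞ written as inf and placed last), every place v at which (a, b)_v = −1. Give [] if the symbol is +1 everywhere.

[2, 3, 11, inf]

Mod squares: a ≡ -3, b ≡ -2002. Check v ∈ {∞, 2, 3, 7, 11, 13}.
v=∞: -3 < 0 and -2002 < 0  ⇒  (a,b)_∞ = -1.
v=2: v_2(a)=0, v_2(b)=-1; units ≡ 5, 7 (mod 8); ε·ε+αω+βω = 0·1+0·0+-1·1 ≡ 1  ⇒  (a,b)_2 = -1.
v=7: a=7^2·(≡1), b=7^3·(≡2) mod 7; (1|7)=+1, (2|7)=+1; (−1)^{2·3·3}·(+1)^3·(+1)^2 = +1.
v=13: a=13^0·(≡3), b=13^3·(≡5) mod 13; (3|13)=+1, (5|13)=-1; (−1)^{0·3·6}·(+1)^3·(-1)^0 = +1.
v=11: a=11^0·(≡10), b=11^1·(≡1) mod 11; (10|11)=-1, (1|11)=+1; (−1)^{0·1·5}·(-1)^1·(+1)^0 = -1.
v=3: a=3^-3·(≡2), b=3^-6·(≡2) mod 3; (2|3)=-1, (2|3)=-1; (−1)^{-3·-6·1}·(-1)^-6·(-1)^-3 = -1.
(-3, -2002 / ℚ) ramifies at {2, 3, 11, ∞}: a division algebra.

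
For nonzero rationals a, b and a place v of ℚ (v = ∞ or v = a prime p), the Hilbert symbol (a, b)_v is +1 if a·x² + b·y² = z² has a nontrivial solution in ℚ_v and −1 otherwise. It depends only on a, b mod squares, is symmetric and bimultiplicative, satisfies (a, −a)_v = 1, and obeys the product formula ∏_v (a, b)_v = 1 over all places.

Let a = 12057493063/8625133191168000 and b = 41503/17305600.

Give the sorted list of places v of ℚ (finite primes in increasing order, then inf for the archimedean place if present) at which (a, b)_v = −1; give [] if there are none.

Mod squares: a ≡ 35, b ≡ 7. Check v ∈ {∞, 2, 3, 5, 7, 11, 13}.
v=2: v_2(a)=-28, v_2(b)=-12; units ≡ 3, 7 (mod 8); ε·ε+αω+βω = 1·1+-28·0+-12·1 ≡ 1  ⇒  (a,b)_2 = -1.
v=13: a=13^-4·(≡12), b=13^-2·(≡6) mod 13; (12|13)=+1, (6|13)=-1; (−1)^{-4·-2·6}·(+1)^-2·(-1)^-4 = +1.
v=11: a=11^4·(≡6), b=11^2·(≡6) mod 11; (6|11)=-1, (6|11)=-1; (−1)^{4·2·5}·(-1)^2·(-1)^4 = +1.
v=5: a=5^-3·(≡2), b=5^-2·(≡2) mod 5; (2|5)=-1, (2|5)=-1; (−1)^{-3·-2·2}·(-1)^-2·(-1)^-3 = -1.
v=∞: 35 > 0 and 7 > 0  ⇒  (a,b)_∞ = +1.
v=7: a=7^7·(≡6), b=7^3·(≡4) mod 7; (6|7)=-1, (4|7)=+1; (−1)^{7·3·3}·(-1)^3·(+1)^7 = +1.
v=3: a=3^-2·(≡2), b=3^0·(≡1) mod 3; (2|3)=-1, (1|3)=+1; (−1)^{-2·0·1}·(-1)^0·(+1)^-2 = +1.
Ram(35, 7) = {2, 5}; no ℚ_2-point on the conic.

[2, 5]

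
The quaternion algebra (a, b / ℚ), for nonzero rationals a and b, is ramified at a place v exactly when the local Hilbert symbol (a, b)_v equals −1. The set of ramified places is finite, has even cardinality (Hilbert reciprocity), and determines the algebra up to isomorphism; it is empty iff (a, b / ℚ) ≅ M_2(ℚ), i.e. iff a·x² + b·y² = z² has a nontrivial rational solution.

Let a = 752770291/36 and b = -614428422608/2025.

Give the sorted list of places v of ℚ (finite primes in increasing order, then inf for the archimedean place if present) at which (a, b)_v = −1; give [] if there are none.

(a, b) ≡ (9139, -2622893) mod (ℚ^×)²; places V = {2, 3, 5, 7, 11, 13, 19, 37, 41, ∞}.
(a,b)_∞: sgn(9139)=+, sgn(-2622893)=−, so +1.
(a,b)_3: α=-2, u≡1; β=-4, v≡1 (mod 3); (1|3)=+1, (1|3)=+1; sign (−1)^0·+1^-4·+1^-2 = +1.
(a,b)_2: α=-2, β=4; u≡3, v≡3 (mod 8); ε(u)ε(v)=1·1, αω(v)=-2·1, βω(u)=4·1; sum ≡ 1  ⇒  -1.
(a,b)_11: α=0, u≡3; β=4, v≡10 (mod 11); (3|11)=+1, (10|11)=-1; sign (−1)^0·+1^4·-1^0 = +1.
(a,b)_37: α=1, u≡10; β=1, v≡1 (mod 37); (10|37)=+1, (1|37)=+1; sign (−1)^0·+1^1·+1^1 = +1.
(a,b)_7: α=2, u≡4; β=1, v≡2 (mod 7); (4|7)=+1, (2|7)=+1; sign (−1)^0·+1^1·+1^2 = +1.
(a,b)_41: α=2, u≡31; β=1, v≡30 (mod 41); (31|41)=+1, (30|41)=-1; sign (−1)^0·+1^1·-1^2 = +1.
(a,b)_5: α=0, u≡1; β=-2, v≡2 (mod 5); (1|5)=+1, (2|5)=-1; sign (−1)^0·+1^-2·-1^0 = +1.
(a,b)_19: α=1, u≡7; β=1, v≡17 (mod 19); (7|19)=+1, (17|19)=+1; sign (−1)^1·+1^1·+1^1 = -1.
(a,b)_13: α=1, u≡4; β=1, v≡3 (mod 13); (4|13)=+1, (3|13)=+1; sign (−1)^0·+1^1·+1^1 = +1.
(9139, -2622893 / ℚ) ramifies at {2, 19}: a division algebra.

[2, 19]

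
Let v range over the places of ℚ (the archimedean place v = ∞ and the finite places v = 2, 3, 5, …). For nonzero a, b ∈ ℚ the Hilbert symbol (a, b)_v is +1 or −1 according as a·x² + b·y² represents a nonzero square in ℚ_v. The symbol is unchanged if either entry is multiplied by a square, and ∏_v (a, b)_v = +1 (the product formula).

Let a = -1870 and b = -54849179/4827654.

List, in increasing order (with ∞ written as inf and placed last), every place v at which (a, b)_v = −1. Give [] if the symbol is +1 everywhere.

[3, inf]

Mod squares: a ≡ -1870, b ≡ -66. Check v ∈ {∞, 2, 3, 5, 7, 11, 13, 17, 23, 29}.
v=11: a=11^1·(≡6), b=11^3·(≡9) mod 11; (6|11)=-1, (9|11)=+1; (−1)^{1·3·5}·(-1)^3·(+1)^1 = +1.
v=29: a=29^0·(≡15), b=29^2·(≡17) mod 29; (15|29)=-1, (17|29)=-1; (−1)^{0·2·14}·(-1)^2·(-1)^0 = +1.
v=7: a=7^0·(≡6), b=7^2·(≡1) mod 7; (6|7)=-1, (1|7)=+1; (−1)^{0·2·3}·(-1)^2·(+1)^0 = +1.
v=17: a=17^1·(≡9), b=17^0·(≡15) mod 17; (9|17)=+1, (15|17)=+1; (−1)^{1·0·8}·(+1)^0·(+1)^1 = +1.
v=∞: -1870 < 0 and -66 < 0  ⇒  (a,b)_∞ = -1.
v=5: a=5^1·(≡1), b=5^0·(≡4) mod 5; (1|5)=+1, (4|5)=+1; (−1)^{1·0·2}·(+1)^0·(+1)^1 = +1.
v=23: a=23^0·(≡16), b=23^-2·(≡18) mod 23; (16|23)=+1, (18|23)=+1; (−1)^{0·-2·11}·(+1)^-2·(+1)^0 = +1.
v=3: a=3^0·(≡2), b=3^-3·(≡2) mod 3; (2|3)=-1, (2|3)=-1; (−1)^{0·-3·1}·(-1)^-3·(-1)^0 = -1.
v=13: a=13^0·(≡2), b=13^-2·(≡1) mod 13; (2|13)=-1, (1|13)=+1; (−1)^{0·-2·6}·(-1)^-2·(+1)^0 = +1.
v=2: v_2(a)=1, v_2(b)=-1; units ≡ 1, 7 (mod 8); ε·ε+αω+βω = 0·1+1·0+-1·0 ≡ 0  ⇒  (a,b)_2 = +1.
(-1870, -66 / ℚ) ramifies at {3, ∞}: a division algebra.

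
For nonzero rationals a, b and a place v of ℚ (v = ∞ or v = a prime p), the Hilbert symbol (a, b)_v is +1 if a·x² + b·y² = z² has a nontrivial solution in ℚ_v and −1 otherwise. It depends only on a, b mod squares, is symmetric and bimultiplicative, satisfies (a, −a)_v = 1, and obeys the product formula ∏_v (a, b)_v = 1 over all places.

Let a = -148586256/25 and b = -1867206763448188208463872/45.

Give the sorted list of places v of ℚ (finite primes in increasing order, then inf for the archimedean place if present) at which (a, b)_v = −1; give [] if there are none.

Mod squares: a ≡ -1031849, b ≡ -1015. Check v ∈ {∞, 2, 3, 5, 7, 13, 17, 23, 29}.
v=23: a=23^1·(≡7), b=23^4·(≡11) mod 23; (7|23)=-1, (11|23)=-1; (−1)^{1·4·11}·(-1)^4·(-1)^1 = -1.
v=7: a=7^1·(≡6), b=7^1·(≡1) mod 7; (6|7)=-1, (1|7)=+1; (−1)^{1·1·3}·(-1)^1·(+1)^1 = +1.
v=∞: -1031849 < 0 and -1015 < 0  ⇒  (a,b)_∞ = -1.
v=29: a=29^1·(≡15), b=29^3·(≡23) mod 29; (15|29)=-1, (23|29)=+1; (−1)^{1·3·14}·(-1)^3·(+1)^1 = -1.
v=13: a=13^1·(≡8), b=13^4·(≡4) mod 13; (8|13)=-1, (4|13)=+1; (−1)^{1·4·6}·(-1)^4·(+1)^1 = +1.
v=3: a=3^2·(≡1), b=3^-2·(≡2) mod 3; (1|3)=+1, (2|3)=-1; (−1)^{2·-2·1}·(+1)^-2·(-1)^2 = +1.
v=17: a=17^1·(≡10), b=17^4·(≡10) mod 17; (10|17)=-1, (10|17)=-1; (−1)^{1·4·8}·(-1)^4·(-1)^1 = -1.
v=2: v_2(a)=4, v_2(b)=14; units ≡ 7, 1 (mod 8); ε·ε+αω+βω = 1·0+4·0+14·0 ≡ 0  ⇒  (a,b)_2 = +1.
v=5: a=5^-2·(≡4), b=5^-1·(≡2) mod 5; (4|5)=+1, (2|5)=-1; (−1)^{-2·-1·2}·(+1)^-1·(-1)^-2 = +1.
|Ram(-1031849, -1015)| = 4, even; anisotropic at {17, 23, 29, ∞}.

[17, 23, 29, inf]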